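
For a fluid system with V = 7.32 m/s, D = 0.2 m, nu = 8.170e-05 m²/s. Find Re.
Formula: Re = \frac{V D}{\nu}
Re = 7.32·0.2/8.170e-05 = 17919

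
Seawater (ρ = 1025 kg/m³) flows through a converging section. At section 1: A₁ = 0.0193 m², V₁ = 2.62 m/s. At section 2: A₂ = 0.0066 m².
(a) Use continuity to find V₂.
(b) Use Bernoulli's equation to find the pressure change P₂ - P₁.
(a) Continuity: A₁V₁=A₂V₂ -> V₂=A₁V₁/A₂=0.0193*2.62/0.0066=7.66 m/s
(b) Bernoulli: P₂-P₁=0.5*rho*(V₁^2-V₂^2)/1000=0.5*1025*(2.62^2-7.66^2)/1000=-26.55 kPa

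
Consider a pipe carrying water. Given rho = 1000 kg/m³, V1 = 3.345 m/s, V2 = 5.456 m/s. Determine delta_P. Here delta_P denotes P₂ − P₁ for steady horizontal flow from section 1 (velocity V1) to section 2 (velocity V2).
Formula: \Delta P = \frac{1}{2} \rho (V_1^2 - V_2^2)
delta_P = 0.5·1000·(3.345² − 5.456²)/1000 = -9.289 kPa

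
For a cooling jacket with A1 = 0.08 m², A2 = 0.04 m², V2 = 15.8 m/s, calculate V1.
Formula: V_2 = \frac{A_1 V_1}{A_2}
Substituting knowns: 15.8 = 0.08·V1/0.04
Solving for V1: V1 = 15.8·0.04/0.08 = 7.9 m/s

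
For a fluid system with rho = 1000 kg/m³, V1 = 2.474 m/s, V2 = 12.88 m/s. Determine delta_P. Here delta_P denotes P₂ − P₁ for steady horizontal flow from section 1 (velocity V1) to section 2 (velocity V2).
Formula: \Delta P = \frac{1}{2} \rho (V_1^2 - V_2^2)
delta_P = 0.5·1000·(2.474² − 12.88²)/1000 = -79.89 kPa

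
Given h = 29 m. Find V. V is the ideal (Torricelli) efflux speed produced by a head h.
Formula: V = \sqrt{2 g h}
V = √(2·9.81·29) = 23.85 m/s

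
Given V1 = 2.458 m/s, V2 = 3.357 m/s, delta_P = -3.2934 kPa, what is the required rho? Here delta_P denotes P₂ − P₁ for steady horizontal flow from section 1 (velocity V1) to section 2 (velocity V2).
Formula: \Delta P = \frac{1}{2} \rho (V_1^2 - V_2^2)
Substituting knowns: -3.2934 = 0.5·rho·(2.458² − 3.357²)/1000
Solving for rho: rho = 2·(-3.2934·1000)/(2.458² − 3.357²) = 1260 kg/m³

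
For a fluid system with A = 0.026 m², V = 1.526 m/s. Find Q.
Formula: Q = A V
Q = 0.026·1.526·1000 = 39.68 L/s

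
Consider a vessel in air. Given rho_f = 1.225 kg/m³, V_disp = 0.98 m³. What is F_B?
Formula: F_B = \rho_f g V_{disp}
F_B = 1.225·9.81·0.98 = 11.78 N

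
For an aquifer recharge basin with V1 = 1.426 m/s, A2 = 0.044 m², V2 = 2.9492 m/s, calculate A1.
Formula: V_2 = \frac{A_1 V_1}{A_2}
Substituting knowns: 2.9492 = A1·1.426/0.044
Solving for A1: A1 = 2.9492·0.044/1.426 = 0.091 m²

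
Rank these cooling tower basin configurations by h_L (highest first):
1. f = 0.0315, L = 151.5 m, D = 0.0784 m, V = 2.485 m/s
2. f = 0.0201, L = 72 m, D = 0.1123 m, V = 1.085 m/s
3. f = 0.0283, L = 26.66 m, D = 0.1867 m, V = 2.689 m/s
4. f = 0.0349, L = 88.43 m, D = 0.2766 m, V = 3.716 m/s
Case 1: h_L = 19.16 m
Case 2: h_L = 0.7732 m
Case 3: h_L = 1.489 m
Case 4: h_L = 7.853 m
Ranking (highest first): 1, 4, 3, 2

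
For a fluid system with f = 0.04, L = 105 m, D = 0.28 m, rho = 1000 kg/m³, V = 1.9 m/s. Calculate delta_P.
Formula: \Delta P = f \frac{L}{D} \frac{\rho V^2}{2}
delta_P = 0.04·(105/0.28)·0.5·1000·1.9²/1000 = 27.07 kPa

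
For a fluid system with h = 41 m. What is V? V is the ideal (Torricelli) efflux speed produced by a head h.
Formula: V = \sqrt{2 g h}
V = √(2·9.81·41) = 28.36 m/s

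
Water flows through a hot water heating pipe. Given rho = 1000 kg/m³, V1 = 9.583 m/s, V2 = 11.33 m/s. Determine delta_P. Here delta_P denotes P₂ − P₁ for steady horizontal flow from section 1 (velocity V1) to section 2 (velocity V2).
Formula: \Delta P = \frac{1}{2} \rho (V_1^2 - V_2^2)
delta_P = 0.5·1000·(9.583² − 11.33²)/1000 = -18.27 kPa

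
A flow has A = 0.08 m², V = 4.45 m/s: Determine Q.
Formula: Q = A V
Q = 0.08·4.45·1000 = 356 L/s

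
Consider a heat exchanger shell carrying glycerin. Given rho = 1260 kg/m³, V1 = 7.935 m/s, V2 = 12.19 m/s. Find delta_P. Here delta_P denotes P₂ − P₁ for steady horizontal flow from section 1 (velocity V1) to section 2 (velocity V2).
Formula: \Delta P = \frac{1}{2} \rho (V_1^2 - V_2^2)
delta_P = 0.5·1260·(7.935² − 12.19²)/1000 = -53.95 kPa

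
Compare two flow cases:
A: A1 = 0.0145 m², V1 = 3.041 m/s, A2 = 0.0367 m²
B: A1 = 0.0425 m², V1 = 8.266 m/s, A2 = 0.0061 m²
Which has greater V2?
V2(A) = 1.201 m/s, V2(B) = 57.59 m/s. Answer: B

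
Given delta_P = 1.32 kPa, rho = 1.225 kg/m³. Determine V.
Formula: V = \sqrt{\frac{2 \Delta P}{\rho}}
V = √(2·(1.32·1000)/1.225) = 46.42 m/s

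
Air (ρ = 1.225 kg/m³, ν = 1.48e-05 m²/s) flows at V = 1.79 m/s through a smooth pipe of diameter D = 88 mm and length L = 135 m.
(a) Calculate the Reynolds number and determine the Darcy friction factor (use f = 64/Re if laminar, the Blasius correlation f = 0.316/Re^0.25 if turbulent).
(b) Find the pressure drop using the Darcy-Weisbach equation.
(a) Re = V·D/ν = 1.79·0.088/1.48e-05 = 10643 → turbulent (Re > 4000); f = 0.316/Re^0.25 = 0.316/10643^0.25 = 0.031112
(b) Darcy-Weisbach: ΔP = f·(L/D)·½ρV²/1000 = 0.031112·(135/0.088)·½·1.225·1.79²/1000 = 0.09367 kPa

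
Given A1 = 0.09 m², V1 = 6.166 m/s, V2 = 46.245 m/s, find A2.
Formula: V_2 = \frac{A_1 V_1}{A_2}
Substituting knowns: 46.245 = 0.09·6.166/A2
Solving for A2: A2 = 0.09·6.166/46.245 = 0.012 m²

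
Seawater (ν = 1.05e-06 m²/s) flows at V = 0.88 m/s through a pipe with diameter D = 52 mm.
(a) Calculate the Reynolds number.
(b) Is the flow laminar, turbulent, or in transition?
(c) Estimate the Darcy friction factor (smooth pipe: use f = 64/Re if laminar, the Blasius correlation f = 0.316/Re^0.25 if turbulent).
(a) Re = V·D/ν = 0.88·0.052/1.05e-06 = 43581
(b) Flow regime: turbulent (Re > 4000)
(c) Friction factor: f = 0.316/Re^0.25 = 0.316/43581^0.25 = 0.02187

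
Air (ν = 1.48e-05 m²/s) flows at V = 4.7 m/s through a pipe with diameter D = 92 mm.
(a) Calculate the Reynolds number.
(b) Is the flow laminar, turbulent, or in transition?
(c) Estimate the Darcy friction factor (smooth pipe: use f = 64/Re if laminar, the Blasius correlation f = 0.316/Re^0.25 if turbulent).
(a) Re = V·D/ν = 4.7·0.092/1.48e-05 = 29216
(b) Flow regime: turbulent (Re > 4000)
(c) Friction factor: f = 0.316/Re^0.25 = 0.316/29216^0.25 = 0.02417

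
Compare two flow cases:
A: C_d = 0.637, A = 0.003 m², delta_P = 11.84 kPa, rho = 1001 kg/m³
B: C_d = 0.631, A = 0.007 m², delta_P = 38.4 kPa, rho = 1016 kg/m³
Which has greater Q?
Q(A) = 9.295 L/s, Q(B) = 38.4 L/s. Answer: B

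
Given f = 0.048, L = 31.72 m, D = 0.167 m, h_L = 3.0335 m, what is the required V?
Formula: h_L = f \frac{L}{D} \frac{V^2}{2g}
Substituting knowns: 3.0335 = 0.048·(31.72/0.167)·V²/(2·9.81)
Solving for V: V = √(3.0335·2·9.81/(0.048·(31.72/0.167))) = 2.555 m/s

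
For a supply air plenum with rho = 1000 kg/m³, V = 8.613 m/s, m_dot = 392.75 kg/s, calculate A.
Formula: \dot{m} = \rho A V
Substituting knowns: 392.75 = 1000·A·8.613
Solving for A: A = 392.75/(1000·8.613) = 0.0456 m²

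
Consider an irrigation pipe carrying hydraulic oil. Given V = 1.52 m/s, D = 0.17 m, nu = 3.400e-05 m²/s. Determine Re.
Formula: Re = \frac{V D}{\nu}
Re = 1.52·0.17/3.400e-05 = 7600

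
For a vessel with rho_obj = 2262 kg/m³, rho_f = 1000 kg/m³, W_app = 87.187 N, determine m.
Formula: W_{app} = mg\left(1 - \frac{\rho_f}{\rho_{obj}}\right)
Substituting knowns: 87.187 = m·9.81·(1 − 1000/2262)
Solving for m: m = 87.187/(9.81·(1 − 1000/2262)) = 15.93 kg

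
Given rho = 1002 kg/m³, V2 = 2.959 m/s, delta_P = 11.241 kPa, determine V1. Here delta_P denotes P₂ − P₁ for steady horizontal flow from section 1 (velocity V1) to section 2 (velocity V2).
Formula: \Delta P = \frac{1}{2} \rho (V_1^2 - V_2^2)
Substituting knowns: 11.241 = 0.5·1002·(V1² − 2.959²)/1000
Solving for V1: V1 = √(2.959² + 2·(11.241·1000)/1002) = 5.585 m/s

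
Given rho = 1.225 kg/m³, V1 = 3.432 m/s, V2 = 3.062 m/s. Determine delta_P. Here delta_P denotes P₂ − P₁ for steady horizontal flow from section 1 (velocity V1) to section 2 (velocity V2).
Formula: \Delta P = \frac{1}{2} \rho (V_1^2 - V_2^2)
delta_P = 0.5·1.225·(3.432² − 3.062²)/1000 = 0.001472 kPa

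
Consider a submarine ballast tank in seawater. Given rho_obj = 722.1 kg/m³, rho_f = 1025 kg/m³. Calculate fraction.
Formula: f_{sub} = \frac{\rho_{obj}}{\rho_f}
fraction = 722.1/1025 = 0.7045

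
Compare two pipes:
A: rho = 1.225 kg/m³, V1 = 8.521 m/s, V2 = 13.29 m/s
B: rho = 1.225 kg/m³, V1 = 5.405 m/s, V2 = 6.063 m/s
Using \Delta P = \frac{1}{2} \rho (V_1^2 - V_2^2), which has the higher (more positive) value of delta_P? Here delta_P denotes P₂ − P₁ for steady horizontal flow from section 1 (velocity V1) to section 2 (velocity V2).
delta_P(A) = -0.06371 kPa, delta_P(B) = -0.004622 kPa. Answer: B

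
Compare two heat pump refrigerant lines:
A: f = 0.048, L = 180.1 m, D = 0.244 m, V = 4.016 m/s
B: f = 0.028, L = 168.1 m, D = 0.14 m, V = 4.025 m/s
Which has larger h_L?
h_L(A) = 29.12 m, h_L(B) = 27.76 m. Answer: A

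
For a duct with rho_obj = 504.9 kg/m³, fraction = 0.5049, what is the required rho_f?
Formula: f_{sub} = \frac{\rho_{obj}}{\rho_f}
Substituting knowns: 0.5049 = 504.9/rho_f
Solving for rho_f: rho_f = 504.9/0.5049 = 1000 kg/m³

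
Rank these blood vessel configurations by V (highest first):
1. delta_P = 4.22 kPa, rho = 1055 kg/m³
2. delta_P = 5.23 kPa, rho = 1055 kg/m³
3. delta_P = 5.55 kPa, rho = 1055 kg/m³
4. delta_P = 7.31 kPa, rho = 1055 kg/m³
Case 1: V = 2.828 m/s
Case 2: V = 3.149 m/s
Case 3: V = 3.244 m/s
Case 4: V = 3.723 m/s
Ranking (highest first): 4, 3, 2, 1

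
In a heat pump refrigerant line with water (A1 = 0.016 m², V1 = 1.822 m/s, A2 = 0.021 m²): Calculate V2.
Formula: V_2 = \frac{A_1 V_1}{A_2}
V2 = 0.016·1.822/0.021 = 1.388 m/s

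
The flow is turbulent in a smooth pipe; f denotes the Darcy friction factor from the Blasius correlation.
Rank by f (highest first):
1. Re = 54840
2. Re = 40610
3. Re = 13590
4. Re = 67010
Case 1: f = 0.02065
Case 2: f = 0.02226
Case 3: f = 0.02927
Case 4: f = 0.01964
Ranking (highest first): 3, 2, 1, 4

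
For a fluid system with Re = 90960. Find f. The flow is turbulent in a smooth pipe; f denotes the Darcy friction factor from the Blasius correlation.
Formula: f = \frac{0.316}{Re^{0.25}}
f = 0.316/90960^0.25 = 0.0182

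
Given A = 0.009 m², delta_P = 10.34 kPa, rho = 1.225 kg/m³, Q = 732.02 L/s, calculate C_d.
Formula: Q = C_d A \sqrt{\frac{2 \Delta P}{\rho}}
Substituting knowns: 732.02 = C_d·0.009·√(2·(10.34·1000)/1.225)·1000
Solving for C_d: C_d = (732.02/1000)/(0.009·√(2·(10.34·1000)/1.225)) = 0.626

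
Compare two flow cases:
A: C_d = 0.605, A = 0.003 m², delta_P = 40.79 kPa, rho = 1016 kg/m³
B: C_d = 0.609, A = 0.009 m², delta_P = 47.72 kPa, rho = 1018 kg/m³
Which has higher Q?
Q(A) = 16.26 L/s, Q(B) = 53.07 L/s. Answer: B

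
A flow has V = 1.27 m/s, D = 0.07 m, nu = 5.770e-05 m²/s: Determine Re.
Formula: Re = \frac{V D}{\nu}
Re = 1.27·0.07/5.770e-05 = 1541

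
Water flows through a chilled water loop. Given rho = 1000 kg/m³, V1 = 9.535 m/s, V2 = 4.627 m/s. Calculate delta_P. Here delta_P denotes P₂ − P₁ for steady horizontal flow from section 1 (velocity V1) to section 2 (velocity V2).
Formula: \Delta P = \frac{1}{2} \rho (V_1^2 - V_2^2)
delta_P = 0.5·1000·(9.535² − 4.627²)/1000 = 34.75 kPa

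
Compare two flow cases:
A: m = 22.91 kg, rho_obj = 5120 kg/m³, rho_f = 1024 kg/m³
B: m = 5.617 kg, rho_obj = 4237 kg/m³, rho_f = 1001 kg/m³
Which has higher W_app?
W_app(A) = 179.8 N, W_app(B) = 42.08 N. Answer: A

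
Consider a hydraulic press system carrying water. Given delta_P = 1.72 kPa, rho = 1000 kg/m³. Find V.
Formula: V = \sqrt{\frac{2 \Delta P}{\rho}}
V = √(2·(1.72·1000)/1000) = 1.855 m/s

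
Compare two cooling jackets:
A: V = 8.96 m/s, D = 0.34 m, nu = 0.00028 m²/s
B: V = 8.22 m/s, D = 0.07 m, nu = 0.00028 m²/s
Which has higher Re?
Re(A) = 10880, Re(B) = 2055. Answer: A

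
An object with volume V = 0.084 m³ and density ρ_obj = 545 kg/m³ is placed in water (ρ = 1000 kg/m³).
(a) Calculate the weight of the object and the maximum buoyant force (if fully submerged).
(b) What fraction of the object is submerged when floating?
(a) W=rho_obj*g*V=545*9.81*0.084=449.1 N; F_B(max)=rho*g*V=1000*9.81*0.084=824.0 N
(b) Floating fraction=rho_obj/rho=545/1000=0.545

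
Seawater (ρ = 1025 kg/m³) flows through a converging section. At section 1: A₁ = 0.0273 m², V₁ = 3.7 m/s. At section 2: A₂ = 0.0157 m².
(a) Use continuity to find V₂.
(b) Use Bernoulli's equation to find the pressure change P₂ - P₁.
(a) Continuity: A₁V₁=A₂V₂ -> V₂=A₁V₁/A₂=0.0273*3.7/0.0157=6.43 m/s
(b) Bernoulli: P₂-P₁=0.5*rho*(V₁^2-V₂^2)/1000=0.5*1025*(3.7^2-6.43^2)/1000=-14.17 kPa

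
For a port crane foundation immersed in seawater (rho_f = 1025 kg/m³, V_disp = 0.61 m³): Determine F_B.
Formula: F_B = \rho_f g V_{disp}
F_B = 1025·9.81·0.61 = 6134 N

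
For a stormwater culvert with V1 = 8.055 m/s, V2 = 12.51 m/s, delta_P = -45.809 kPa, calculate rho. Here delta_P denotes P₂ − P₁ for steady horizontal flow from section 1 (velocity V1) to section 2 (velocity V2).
Formula: \Delta P = \frac{1}{2} \rho (V_1^2 - V_2^2)
Substituting knowns: -45.809 = 0.5·rho·(8.055² − 12.51²)/1000
Solving for rho: rho = 2·(-45.809·1000)/(8.055² − 12.51²) = 1000 kg/m³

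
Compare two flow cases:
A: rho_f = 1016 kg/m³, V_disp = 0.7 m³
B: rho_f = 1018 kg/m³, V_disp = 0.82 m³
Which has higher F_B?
F_B(A) = 6977 N, F_B(B) = 8189 N. Answer: B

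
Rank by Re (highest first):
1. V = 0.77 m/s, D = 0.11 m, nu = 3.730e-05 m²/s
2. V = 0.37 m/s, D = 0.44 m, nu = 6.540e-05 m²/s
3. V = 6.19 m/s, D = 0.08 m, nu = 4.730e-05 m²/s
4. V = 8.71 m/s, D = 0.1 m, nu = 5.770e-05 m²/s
Case 1: Re = 2271
Case 2: Re = 2489
Case 3: Re = 10469
Case 4: Re = 15095
Ranking (highest first): 4, 3, 2, 1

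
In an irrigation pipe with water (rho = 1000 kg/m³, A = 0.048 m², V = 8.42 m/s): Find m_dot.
Formula: \dot{m} = \rho A V
m_dot = 1000·0.048·8.42 = 404.2 kg/s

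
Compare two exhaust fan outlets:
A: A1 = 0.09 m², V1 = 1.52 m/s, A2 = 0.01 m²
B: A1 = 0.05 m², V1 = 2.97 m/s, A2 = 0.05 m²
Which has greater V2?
V2(A) = 13.68 m/s, V2(B) = 2.97 m/s. Answer: A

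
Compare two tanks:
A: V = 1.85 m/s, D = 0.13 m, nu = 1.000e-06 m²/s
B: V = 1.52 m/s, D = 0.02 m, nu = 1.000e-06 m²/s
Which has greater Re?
Re(A) = 240500, Re(B) = 30400. Answer: A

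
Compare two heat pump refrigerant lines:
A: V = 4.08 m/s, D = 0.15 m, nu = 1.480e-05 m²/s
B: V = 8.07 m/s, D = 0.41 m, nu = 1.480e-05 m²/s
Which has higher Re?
Re(A) = 41351, Re(B) = 223561. Answer: B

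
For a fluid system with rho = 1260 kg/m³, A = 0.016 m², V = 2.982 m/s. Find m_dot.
Formula: \dot{m} = \rho A V
m_dot = 1260·0.016·2.982 = 60.12 kg/s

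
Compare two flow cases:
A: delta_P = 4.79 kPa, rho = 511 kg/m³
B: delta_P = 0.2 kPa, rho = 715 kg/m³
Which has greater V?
V(A) = 4.33 m/s, V(B) = 0.748 m/s. Answer: A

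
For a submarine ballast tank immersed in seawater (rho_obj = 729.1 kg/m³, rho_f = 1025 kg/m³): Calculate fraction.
Formula: f_{sub} = \frac{\rho_{obj}}{\rho_f}
fraction = 729.1/1025 = 0.7113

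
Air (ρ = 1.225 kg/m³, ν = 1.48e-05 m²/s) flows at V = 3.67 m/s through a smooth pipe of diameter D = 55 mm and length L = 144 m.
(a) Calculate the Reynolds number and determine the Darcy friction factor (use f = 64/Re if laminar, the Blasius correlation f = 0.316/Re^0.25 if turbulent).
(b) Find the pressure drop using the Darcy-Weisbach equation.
(a) Re = V·D/ν = 3.67·0.055/1.48e-05 = 13639 → turbulent (Re > 4000); f = 0.316/Re^0.25 = 0.316/13639^0.25 = 0.029241
(b) Darcy-Weisbach: ΔP = f·(L/D)·½ρV²/1000 = 0.029241·(144/0.055)·½·1.225·3.67²/1000 = 0.6316 kPa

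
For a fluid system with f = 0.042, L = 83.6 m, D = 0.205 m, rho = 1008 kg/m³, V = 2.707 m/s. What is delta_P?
Formula: \Delta P = f \frac{L}{D} \frac{\rho V^2}{2}
delta_P = 0.042·(83.6/0.205)·0.5·1008·2.707²/1000 = 63.26 kPa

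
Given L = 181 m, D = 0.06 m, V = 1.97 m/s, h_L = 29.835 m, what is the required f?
Formula: h_L = f \frac{L}{D} \frac{V^2}{2g}
Substituting knowns: 29.835 = f·(181/0.06)·1.97²/(2·9.81)
Solving for f: f = 29.835·2·9.81/((181/0.06)·1.97²) = 0.05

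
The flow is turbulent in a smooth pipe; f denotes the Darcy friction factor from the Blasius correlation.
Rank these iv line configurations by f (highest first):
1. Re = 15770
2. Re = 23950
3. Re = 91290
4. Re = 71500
Case 1: f = 0.0282
Case 2: f = 0.0254
Case 3: f = 0.01818
Case 4: f = 0.01932
Ranking (highest first): 1, 2, 4, 3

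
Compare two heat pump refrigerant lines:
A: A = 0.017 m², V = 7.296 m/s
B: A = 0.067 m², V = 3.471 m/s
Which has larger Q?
Q(A) = 124 L/s, Q(B) = 232.6 L/s. Answer: B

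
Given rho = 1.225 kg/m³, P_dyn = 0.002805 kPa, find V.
Formula: P_{dyn} = \frac{1}{2} \rho V^2
Substituting knowns: 0.002805 = 0.5·1.225·V²/1000
Solving for V: V = √(2·(0.002805·1000)/1.225) = 2.14 m/s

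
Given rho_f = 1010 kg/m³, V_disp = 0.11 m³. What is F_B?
Formula: F_B = \rho_f g V_{disp}
F_B = 1010·9.81·0.11 = 1090 N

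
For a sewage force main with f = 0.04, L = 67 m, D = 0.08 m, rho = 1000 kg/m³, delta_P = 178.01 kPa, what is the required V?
Formula: \Delta P = f \frac{L}{D} \frac{\rho V^2}{2}
Substituting knowns: 178.01 = 0.04·(67/0.08)·0.5·1000·V²/1000
Solving for V: V = √((178.01·1000)/(0.04·(67/0.08)·0.5·1000)) = 3.26 m/s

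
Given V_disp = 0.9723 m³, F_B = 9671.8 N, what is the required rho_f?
Formula: F_B = \rho_f g V_{disp}
Substituting knowns: 9671.8 = rho_f·9.81·0.9723
Solving for rho_f: rho_f = 9671.8/(9.81·0.9723) = 1014 kg/m³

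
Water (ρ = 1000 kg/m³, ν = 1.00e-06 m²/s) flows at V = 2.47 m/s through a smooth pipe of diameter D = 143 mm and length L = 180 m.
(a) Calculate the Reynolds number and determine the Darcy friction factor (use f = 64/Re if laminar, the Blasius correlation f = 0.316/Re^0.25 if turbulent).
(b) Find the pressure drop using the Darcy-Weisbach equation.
(a) Re = V·D/ν = 2.47·0.143/1.00e-06 = 353210 → turbulent (Re > 4000); f = 0.316/Re^0.25 = 0.316/353210^0.25 = 0.012962 (Blasius is strictly valid for Re ≲ 1e5; used here as the smooth-pipe estimate the problem specifies)
(b) Darcy-Weisbach: ΔP = f·(L/D)·½ρV²/1000 = 0.012962·(180/0.143)·½·1000·2.47²/1000 = 49.77 kPa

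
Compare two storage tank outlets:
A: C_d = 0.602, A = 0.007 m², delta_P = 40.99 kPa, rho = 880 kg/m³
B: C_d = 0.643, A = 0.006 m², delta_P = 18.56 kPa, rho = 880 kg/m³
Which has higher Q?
Q(A) = 40.67 L/s, Q(B) = 25.06 L/s. Answer: A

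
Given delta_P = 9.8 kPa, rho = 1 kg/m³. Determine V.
Formula: V = \sqrt{\frac{2 \Delta P}{\rho}}
V = √(2·(9.8·1000)/1) = 140 m/s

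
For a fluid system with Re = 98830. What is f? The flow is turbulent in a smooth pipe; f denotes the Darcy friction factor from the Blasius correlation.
Formula: f = \frac{0.316}{Re^{0.25}}
f = 0.316/98830^0.25 = 0.01782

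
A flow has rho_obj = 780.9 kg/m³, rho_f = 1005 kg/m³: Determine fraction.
Formula: f_{sub} = \frac{\rho_{obj}}{\rho_f}
fraction = 780.9/1005 = 0.777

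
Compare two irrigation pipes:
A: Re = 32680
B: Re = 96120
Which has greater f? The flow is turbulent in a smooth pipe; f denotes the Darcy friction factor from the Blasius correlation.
f(A) = 0.0235, f(B) = 0.01795. Answer: A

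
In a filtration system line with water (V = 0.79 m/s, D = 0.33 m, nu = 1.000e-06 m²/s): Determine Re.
Formula: Re = \frac{V D}{\nu}
Re = 0.79·0.33/1.000e-06 = 260700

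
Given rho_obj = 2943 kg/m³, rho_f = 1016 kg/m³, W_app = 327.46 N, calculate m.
Formula: W_{app} = mg\left(1 - \frac{\rho_f}{\rho_{obj}}\right)
Substituting knowns: 327.46 = m·9.81·(1 − 1016/2943)
Solving for m: m = 327.46/(9.81·(1 − 1016/2943)) = 50.98 kg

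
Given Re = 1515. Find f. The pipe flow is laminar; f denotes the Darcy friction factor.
Formula: f = \frac{64}{Re}
f = 64/1515 = 0.04224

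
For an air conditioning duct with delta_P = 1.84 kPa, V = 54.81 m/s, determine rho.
Formula: V = \sqrt{\frac{2 \Delta P}{\rho}}
Substituting knowns: 54.81 = √(2·(1.84·1000)/rho)
Solving for rho: rho = 2·(1.84·1000)/54.81² = 1.225 kg/m³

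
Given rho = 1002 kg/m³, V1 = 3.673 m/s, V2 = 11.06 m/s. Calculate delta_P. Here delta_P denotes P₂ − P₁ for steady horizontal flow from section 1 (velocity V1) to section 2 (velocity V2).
Formula: \Delta P = \frac{1}{2} \rho (V_1^2 - V_2^2)
delta_P = 0.5·1002·(3.673² − 11.06²)/1000 = -54.53 kPa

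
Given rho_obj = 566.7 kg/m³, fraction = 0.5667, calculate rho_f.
Formula: f_{sub} = \frac{\rho_{obj}}{\rho_f}
Substituting knowns: 0.5667 = 566.7/rho_f
Solving for rho_f: rho_f = 566.7/0.5667 = 1000 kg/m³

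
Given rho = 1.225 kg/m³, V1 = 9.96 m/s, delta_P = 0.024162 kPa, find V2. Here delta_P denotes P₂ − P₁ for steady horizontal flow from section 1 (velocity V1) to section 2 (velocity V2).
Formula: \Delta P = \frac{1}{2} \rho (V_1^2 - V_2^2)
Substituting knowns: 0.024162 = 0.5·1.225·(9.96² − V2²)/1000
Solving for V2: V2 = √(9.96² − 2·(0.024162·1000)/1.225) = 7.73 m/s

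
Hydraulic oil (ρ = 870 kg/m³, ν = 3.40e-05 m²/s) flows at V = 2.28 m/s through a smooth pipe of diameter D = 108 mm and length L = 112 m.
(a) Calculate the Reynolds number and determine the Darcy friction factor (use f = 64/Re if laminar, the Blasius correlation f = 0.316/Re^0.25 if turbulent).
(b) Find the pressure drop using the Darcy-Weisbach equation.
(a) Re = V·D/ν = 2.28·0.108/3.40e-05 = 7242.4 → turbulent (Re > 4000); f = 0.316/Re^0.25 = 0.316/7242.4^0.25 = 0.034254
(b) Darcy-Weisbach: ΔP = f·(L/D)·½ρV²/1000 = 0.034254·(112/0.108)·½·870·2.28²/1000 = 80.33 kPa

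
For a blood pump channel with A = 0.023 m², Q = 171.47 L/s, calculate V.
Formula: Q = A V
Substituting knowns: 171.47 = 0.023·V·1000
Solving for V: V = (171.47/1000)/0.023 = 7.455 m/s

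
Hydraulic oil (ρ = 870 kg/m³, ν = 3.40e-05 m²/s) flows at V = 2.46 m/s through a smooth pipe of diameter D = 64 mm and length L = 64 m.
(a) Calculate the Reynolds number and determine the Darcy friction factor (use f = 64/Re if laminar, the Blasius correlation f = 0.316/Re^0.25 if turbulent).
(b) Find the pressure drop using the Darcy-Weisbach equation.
(a) Re = V·D/ν = 2.46·0.064/3.40e-05 = 4630.6 → turbulent (Re > 4000); f = 0.316/Re^0.25 = 0.316/4630.6^0.25 = 0.038307
(b) Darcy-Weisbach: ΔP = f·(L/D)·½ρV²/1000 = 0.038307·(64/0.064)·½·870·2.46²/1000 = 100.8 kPa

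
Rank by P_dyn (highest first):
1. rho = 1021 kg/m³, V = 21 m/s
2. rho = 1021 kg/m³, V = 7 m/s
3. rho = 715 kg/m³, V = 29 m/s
Case 1: P_dyn = 225.1 kPa
Case 2: P_dyn = 25.01 kPa
Case 3: P_dyn = 300.7 kPa
Ranking (highest first): 3, 1, 2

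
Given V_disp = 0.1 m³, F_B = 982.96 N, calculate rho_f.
Formula: F_B = \rho_f g V_{disp}
Substituting knowns: 982.96 = rho_f·9.81·0.1
Solving for rho_f: rho_f = 982.96/(9.81·0.1) = 1002 kg/m³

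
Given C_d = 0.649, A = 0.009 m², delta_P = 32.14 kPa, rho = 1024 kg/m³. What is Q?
Formula: Q = C_d A \sqrt{\frac{2 \Delta P}{\rho}}
Q = 0.649·0.009·√(2·(32.14·1000)/1024)·1000 = 46.28 L/s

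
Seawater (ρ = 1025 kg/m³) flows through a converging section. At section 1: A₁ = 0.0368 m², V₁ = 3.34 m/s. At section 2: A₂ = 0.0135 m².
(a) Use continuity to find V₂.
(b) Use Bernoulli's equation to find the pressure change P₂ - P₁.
(a) Continuity: A₁V₁=A₂V₂ -> V₂=A₁V₁/A₂=0.0368*3.34/0.0135=9.10 m/s
(b) Bernoulli: P₂-P₁=0.5*rho*(V₁^2-V₂^2)/1000=0.5*1025*(3.34^2-9.10^2)/1000=-36.72 kPa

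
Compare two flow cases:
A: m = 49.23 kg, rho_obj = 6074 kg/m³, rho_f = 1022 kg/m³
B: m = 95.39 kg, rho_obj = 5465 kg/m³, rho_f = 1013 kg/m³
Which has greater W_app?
W_app(A) = 401.7 N, W_app(B) = 762.3 N. Answer: B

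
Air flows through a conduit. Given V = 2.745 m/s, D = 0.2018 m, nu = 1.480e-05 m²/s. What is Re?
Formula: Re = \frac{V D}{\nu}
Re = 2.745·0.2018/1.480e-05 = 37428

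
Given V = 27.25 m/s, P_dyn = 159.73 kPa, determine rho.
Formula: P_{dyn} = \frac{1}{2} \rho V^2
Substituting knowns: 159.73 = 0.5·rho·27.25²/1000
Solving for rho: rho = 2·(159.73·1000)/27.25² = 430.2 kg/m³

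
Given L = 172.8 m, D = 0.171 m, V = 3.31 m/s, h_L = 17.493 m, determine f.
Formula: h_L = f \frac{L}{D} \frac{V^2}{2g}
Substituting knowns: 17.493 = f·(172.8/0.171)·3.31²/(2·9.81)
Solving for f: f = 17.493·2·9.81/((172.8/0.171)·3.31²) = 0.031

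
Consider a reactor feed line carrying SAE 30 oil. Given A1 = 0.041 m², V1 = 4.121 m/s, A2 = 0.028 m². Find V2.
Formula: V_2 = \frac{A_1 V_1}{A_2}
V2 = 0.041·4.121/0.028 = 6.034 m/s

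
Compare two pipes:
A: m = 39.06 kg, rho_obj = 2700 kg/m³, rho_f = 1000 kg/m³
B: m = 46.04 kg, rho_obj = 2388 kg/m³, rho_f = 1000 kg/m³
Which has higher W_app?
W_app(A) = 241.3 N, W_app(B) = 262.5 N. Answer: B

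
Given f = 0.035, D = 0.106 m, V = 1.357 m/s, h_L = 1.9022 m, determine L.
Formula: h_L = f \frac{L}{D} \frac{V^2}{2g}
Substituting knowns: 1.9022 = 0.035·(L/0.106)·1.357²/(2·9.81)
Solving for L: L = 1.9022·2·9.81·0.106/(0.035·1.357²) = 61.38 m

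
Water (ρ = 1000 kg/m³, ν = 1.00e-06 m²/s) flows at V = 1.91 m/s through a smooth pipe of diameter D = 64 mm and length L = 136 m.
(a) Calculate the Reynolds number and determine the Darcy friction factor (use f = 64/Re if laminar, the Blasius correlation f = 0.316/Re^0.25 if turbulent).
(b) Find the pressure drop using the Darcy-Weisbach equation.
(a) Re = V·D/ν = 1.91·0.064/1.00e-06 = 122240 → turbulent (Re > 4000); f = 0.316/Re^0.25 = 0.316/122240^0.25 = 0.0169 (Blasius is strictly valid for Re ≲ 1e5; used here as the smooth-pipe estimate the problem specifies)
(b) Darcy-Weisbach: ΔP = f·(L/D)·½ρV²/1000 = 0.0169·(136/0.064)·½·1000·1.91²/1000 = 65.51 kPa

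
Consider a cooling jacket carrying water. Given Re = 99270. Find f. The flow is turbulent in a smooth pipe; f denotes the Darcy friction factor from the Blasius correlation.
Formula: f = \frac{0.316}{Re^{0.25}}
f = 0.316/99270^0.25 = 0.0178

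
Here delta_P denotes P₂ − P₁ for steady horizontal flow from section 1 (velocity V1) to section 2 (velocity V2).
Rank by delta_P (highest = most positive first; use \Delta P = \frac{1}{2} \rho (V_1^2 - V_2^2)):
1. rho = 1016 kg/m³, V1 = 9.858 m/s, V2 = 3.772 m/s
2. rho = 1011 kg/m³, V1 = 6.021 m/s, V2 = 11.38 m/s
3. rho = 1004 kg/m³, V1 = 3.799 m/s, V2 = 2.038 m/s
Case 1: delta_P = 42.14 kPa
Case 2: delta_P = -47.14 kPa
Case 3: delta_P = 5.16 kPa
Ranking (highest first): 1, 3, 2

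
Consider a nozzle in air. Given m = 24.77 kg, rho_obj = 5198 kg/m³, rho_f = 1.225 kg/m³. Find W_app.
Formula: W_{app} = mg\left(1 - \frac{\rho_f}{\rho_{obj}}\right)
W_app = 24.77·9.81·(1 − 1.225/5198) = 242.9 N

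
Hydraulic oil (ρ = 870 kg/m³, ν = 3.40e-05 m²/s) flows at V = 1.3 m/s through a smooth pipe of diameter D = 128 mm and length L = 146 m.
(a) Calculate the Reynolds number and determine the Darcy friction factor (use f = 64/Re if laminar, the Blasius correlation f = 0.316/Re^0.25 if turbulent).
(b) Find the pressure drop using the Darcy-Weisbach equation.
(a) Re = V·D/ν = 1.3·0.128/3.40e-05 = 4894.1 → turbulent (Re > 4000); f = 0.316/Re^0.25 = 0.316/4894.1^0.25 = 0.037781
(b) Darcy-Weisbach: ΔP = f·(L/D)·½ρV²/1000 = 0.037781·(146/0.128)·½·870·1.3²/1000 = 31.68 kPa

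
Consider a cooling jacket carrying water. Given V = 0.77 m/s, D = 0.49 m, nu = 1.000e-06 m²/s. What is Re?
Formula: Re = \frac{V D}{\nu}
Re = 0.77·0.49/1.000e-06 = 377300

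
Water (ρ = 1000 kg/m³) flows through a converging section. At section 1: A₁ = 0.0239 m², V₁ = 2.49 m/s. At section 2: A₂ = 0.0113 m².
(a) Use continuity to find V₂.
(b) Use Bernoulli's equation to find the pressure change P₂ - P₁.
(a) Continuity: A₁V₁=A₂V₂ -> V₂=A₁V₁/A₂=0.0239*2.49/0.0113=5.27 m/s
(b) Bernoulli: P₂-P₁=0.5*rho*(V₁^2-V₂^2)/1000=0.5*1000*(2.49^2-5.27^2)/1000=-10.79 kPa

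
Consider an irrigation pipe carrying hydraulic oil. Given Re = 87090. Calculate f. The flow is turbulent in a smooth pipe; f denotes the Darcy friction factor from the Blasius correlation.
Formula: f = \frac{0.316}{Re^{0.25}}
f = 0.316/87090^0.25 = 0.01839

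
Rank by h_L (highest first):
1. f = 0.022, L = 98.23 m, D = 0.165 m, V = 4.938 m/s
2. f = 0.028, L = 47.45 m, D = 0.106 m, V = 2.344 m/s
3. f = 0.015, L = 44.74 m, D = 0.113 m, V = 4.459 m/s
Case 1: h_L = 16.28 m
Case 2: h_L = 3.51 m
Case 3: h_L = 6.018 m
Ranking (highest first): 1, 3, 2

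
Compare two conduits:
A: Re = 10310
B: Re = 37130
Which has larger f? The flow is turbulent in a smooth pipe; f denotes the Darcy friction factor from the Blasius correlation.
f(A) = 0.03136, f(B) = 0.02276. Answer: A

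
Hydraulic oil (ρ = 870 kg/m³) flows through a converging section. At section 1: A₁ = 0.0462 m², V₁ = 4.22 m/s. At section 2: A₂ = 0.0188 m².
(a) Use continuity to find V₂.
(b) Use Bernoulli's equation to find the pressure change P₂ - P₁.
(a) Continuity: A₁V₁=A₂V₂ -> V₂=A₁V₁/A₂=0.0462*4.22/0.0188=10.37 m/s
(b) Bernoulli: P₂-P₁=0.5*rho*(V₁^2-V₂^2)/1000=0.5*870*(4.22^2-10.37^2)/1000=-39.03 kPa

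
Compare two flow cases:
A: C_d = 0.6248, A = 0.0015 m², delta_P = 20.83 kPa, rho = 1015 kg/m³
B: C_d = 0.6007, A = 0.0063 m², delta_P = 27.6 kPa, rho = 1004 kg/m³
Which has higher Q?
Q(A) = 6.004 L/s, Q(B) = 28.06 L/s. Answer: B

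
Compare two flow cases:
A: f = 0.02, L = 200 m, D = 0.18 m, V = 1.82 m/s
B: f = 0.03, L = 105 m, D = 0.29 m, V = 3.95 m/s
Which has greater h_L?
h_L(A) = 3.752 m, h_L(B) = 8.638 m. Answer: B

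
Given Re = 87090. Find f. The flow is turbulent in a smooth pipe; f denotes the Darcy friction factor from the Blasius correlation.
Formula: f = \frac{0.316}{Re^{0.25}}
f = 0.316/87090^0.25 = 0.01839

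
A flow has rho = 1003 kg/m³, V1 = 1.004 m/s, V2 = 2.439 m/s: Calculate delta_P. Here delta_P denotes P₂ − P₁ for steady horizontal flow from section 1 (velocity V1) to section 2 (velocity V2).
Formula: \Delta P = \frac{1}{2} \rho (V_1^2 - V_2^2)
delta_P = 0.5·1003·(1.004² − 2.439²)/1000 = -2.478 kPa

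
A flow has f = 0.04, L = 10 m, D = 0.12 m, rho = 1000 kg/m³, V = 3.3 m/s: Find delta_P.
Formula: \Delta P = f \frac{L}{D} \frac{\rho V^2}{2}
delta_P = 0.04·(10/0.12)·0.5·1000·3.3²/1000 = 18.15 kPa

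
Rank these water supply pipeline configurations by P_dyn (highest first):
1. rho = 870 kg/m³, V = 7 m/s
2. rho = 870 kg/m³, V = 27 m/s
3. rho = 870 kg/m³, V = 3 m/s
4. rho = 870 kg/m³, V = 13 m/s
Case 1: P_dyn = 21.32 kPa
Case 2: P_dyn = 317.1 kPa
Case 3: P_dyn = 3.915 kPa
Case 4: P_dyn = 73.52 kPa
Ranking (highest first): 2, 4, 1, 3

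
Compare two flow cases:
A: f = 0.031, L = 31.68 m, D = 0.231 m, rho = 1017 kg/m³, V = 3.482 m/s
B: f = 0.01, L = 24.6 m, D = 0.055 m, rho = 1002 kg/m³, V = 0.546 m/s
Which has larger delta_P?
delta_P(A) = 26.21 kPa, delta_P(B) = 0.668 kPa. Answer: A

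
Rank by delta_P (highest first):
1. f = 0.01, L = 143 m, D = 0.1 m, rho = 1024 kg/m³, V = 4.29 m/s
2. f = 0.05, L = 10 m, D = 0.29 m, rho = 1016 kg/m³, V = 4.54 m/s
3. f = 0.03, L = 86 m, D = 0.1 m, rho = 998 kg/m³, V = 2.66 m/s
Case 1: delta_P = 134.7 kPa
Case 2: delta_P = 18.05 kPa
Case 3: delta_P = 91.09 kPa
Ranking (highest first): 1, 3, 2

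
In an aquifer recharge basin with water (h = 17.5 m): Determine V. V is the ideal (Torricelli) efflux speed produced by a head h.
Formula: V = \sqrt{2 g h}
V = √(2·9.81·17.5) = 18.53 m/s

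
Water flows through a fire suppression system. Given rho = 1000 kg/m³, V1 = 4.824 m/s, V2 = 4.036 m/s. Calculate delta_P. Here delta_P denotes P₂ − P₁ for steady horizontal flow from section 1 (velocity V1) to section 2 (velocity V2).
Formula: \Delta P = \frac{1}{2} \rho (V_1^2 - V_2^2)
delta_P = 0.5·1000·(4.824² − 4.036²)/1000 = 3.491 kPa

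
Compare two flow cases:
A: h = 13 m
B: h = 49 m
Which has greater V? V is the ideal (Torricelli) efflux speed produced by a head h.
V(A) = 15.97 m/s, V(B) = 31.01 m/s. Answer: B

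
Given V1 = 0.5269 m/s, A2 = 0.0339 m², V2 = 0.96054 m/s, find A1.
Formula: V_2 = \frac{A_1 V_1}{A_2}
Substituting knowns: 0.96054 = A1·0.5269/0.0339
Solving for A1: A1 = 0.96054·0.0339/0.5269 = 0.0618 m²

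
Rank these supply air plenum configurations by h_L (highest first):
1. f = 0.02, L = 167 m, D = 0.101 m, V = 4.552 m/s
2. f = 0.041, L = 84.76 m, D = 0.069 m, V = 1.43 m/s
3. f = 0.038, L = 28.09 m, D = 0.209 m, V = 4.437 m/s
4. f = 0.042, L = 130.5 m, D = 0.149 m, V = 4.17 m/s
Case 1: h_L = 34.92 m
Case 2: h_L = 5.249 m
Case 3: h_L = 5.125 m
Case 4: h_L = 32.6 m
Ranking (highest first): 1, 4, 2, 3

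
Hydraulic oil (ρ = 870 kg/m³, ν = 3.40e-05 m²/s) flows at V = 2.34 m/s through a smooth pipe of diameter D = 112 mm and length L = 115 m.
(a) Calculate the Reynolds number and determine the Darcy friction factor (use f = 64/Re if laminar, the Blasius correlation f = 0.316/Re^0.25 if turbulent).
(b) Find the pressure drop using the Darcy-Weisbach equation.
(a) Re = V·D/ν = 2.34·0.112/3.40e-05 = 7708.2 → turbulent (Re > 4000); f = 0.316/Re^0.25 = 0.316/7708.2^0.25 = 0.033725
(b) Darcy-Weisbach: ΔP = f·(L/D)·½ρV²/1000 = 0.033725·(115/0.112)·½·870·2.34²/1000 = 82.48 kPa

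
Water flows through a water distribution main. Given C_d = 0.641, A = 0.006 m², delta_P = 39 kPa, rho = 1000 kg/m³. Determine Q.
Formula: Q = C_d A \sqrt{\frac{2 \Delta P}{\rho}}
Q = 0.641·0.006·√(2·(39·1000)/1000)·1000 = 33.97 L/s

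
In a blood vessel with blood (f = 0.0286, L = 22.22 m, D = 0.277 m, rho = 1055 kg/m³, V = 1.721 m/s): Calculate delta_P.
Formula: \Delta P = f \frac{L}{D} \frac{\rho V^2}{2}
delta_P = 0.0286·(22.22/0.277)·0.5·1055·1.721²/1000 = 3.584 kPa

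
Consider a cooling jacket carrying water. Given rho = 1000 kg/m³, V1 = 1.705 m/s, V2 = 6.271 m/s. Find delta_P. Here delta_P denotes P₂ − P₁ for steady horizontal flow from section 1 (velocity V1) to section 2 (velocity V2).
Formula: \Delta P = \frac{1}{2} \rho (V_1^2 - V_2^2)
delta_P = 0.5·1000·(1.705² − 6.271²)/1000 = -18.21 kPa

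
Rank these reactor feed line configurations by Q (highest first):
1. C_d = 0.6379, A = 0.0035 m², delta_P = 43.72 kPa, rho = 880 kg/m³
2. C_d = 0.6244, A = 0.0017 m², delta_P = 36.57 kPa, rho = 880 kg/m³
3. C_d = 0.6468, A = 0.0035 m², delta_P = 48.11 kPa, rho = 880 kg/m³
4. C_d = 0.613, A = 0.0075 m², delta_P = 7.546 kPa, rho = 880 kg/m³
Case 1: Q = 22.26 L/s
Case 2: Q = 9.677 L/s
Case 3: Q = 23.67 L/s
Case 4: Q = 19.04 L/s
Ranking (highest first): 3, 1, 4, 2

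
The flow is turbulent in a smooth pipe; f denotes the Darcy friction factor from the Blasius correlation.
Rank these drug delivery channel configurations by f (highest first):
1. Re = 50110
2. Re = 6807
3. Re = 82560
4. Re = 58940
Case 1: f = 0.02112
Case 2: f = 0.03479
Case 3: f = 0.01864
Case 4: f = 0.02028
Ranking (highest first): 2, 1, 4, 3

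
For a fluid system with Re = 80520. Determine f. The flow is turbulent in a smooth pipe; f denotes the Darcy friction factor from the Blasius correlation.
Formula: f = \frac{0.316}{Re^{0.25}}
f = 0.316/80520^0.25 = 0.01876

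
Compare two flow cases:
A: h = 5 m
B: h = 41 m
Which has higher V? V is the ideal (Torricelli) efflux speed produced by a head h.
V(A) = 9.905 m/s, V(B) = 28.36 m/s. Answer: B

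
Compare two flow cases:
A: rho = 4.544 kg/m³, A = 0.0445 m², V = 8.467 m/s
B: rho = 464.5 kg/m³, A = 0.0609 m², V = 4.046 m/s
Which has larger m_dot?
m_dot(A) = 1.712 kg/s, m_dot(B) = 114.5 kg/s. Answer: B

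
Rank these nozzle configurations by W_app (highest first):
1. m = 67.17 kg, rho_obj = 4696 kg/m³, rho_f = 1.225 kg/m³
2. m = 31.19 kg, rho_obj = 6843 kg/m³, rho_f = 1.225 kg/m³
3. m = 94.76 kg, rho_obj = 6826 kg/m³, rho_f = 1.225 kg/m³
Case 1: W_app = 658.8 N
Case 2: W_app = 305.9 N
Case 3: W_app = 929.4 N
Ranking (highest first): 3, 1, 2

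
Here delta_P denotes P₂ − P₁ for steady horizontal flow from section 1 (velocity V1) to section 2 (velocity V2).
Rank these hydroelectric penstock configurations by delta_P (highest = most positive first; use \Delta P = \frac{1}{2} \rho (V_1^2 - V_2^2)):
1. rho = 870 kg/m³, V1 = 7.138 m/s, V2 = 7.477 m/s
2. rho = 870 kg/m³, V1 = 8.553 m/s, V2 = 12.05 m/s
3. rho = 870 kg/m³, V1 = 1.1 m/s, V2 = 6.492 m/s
Case 1: delta_P = -2.155 kPa
Case 2: delta_P = -31.34 kPa
Case 3: delta_P = -17.81 kPa
Ranking (highest first): 1, 3, 2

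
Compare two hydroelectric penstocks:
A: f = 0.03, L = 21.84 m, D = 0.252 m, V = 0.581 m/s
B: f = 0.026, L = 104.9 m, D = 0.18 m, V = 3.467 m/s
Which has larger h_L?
h_L(A) = 0.04473 m, h_L(B) = 9.283 m. Answer: B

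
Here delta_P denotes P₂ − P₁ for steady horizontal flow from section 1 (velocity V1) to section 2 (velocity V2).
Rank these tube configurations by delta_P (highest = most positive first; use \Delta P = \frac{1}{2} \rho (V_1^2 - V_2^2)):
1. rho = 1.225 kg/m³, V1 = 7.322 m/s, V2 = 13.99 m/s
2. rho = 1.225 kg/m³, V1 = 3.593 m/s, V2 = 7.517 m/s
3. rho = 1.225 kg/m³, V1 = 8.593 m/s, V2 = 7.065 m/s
Case 1: delta_P = -0.08704 kPa
Case 2: delta_P = -0.0267 kPa
Case 3: delta_P = 0.01465 kPa
Ranking (highest first): 3, 2, 1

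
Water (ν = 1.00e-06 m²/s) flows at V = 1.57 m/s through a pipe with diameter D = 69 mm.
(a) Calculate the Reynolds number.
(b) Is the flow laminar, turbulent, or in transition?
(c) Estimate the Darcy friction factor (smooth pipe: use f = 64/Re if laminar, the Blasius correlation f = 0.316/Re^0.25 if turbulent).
(a) Re = V·D/ν = 1.57·0.069/1.00e-06 = 108330
(b) Flow regime: turbulent (Re > 4000)
(c) Friction factor: f = 0.316/Re^0.25 = 0.316/108330^0.25 = 0.01742 (Blasius is strictly valid for Re ≲ 1e5; used here as the smooth-pipe estimate the problem specifies)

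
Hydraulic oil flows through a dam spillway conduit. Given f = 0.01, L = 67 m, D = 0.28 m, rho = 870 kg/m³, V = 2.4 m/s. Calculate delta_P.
Formula: \Delta P = f \frac{L}{D} \frac{\rho V^2}{2}
delta_P = 0.01·(67/0.28)·0.5·870·2.4²/1000 = 5.996 kPa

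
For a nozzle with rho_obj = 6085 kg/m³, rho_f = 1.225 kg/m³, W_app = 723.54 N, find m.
Formula: W_{app} = mg\left(1 - \frac{\rho_f}{\rho_{obj}}\right)
Substituting knowns: 723.54 = m·9.81·(1 − 1.225/6085)
Solving for m: m = 723.54/(9.81·(1 − 1.225/6085)) = 73.77 kg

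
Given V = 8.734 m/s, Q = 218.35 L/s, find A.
Formula: Q = A V
Substituting knowns: 218.35 = A·8.734·1000
Solving for A: A = (218.35/1000)/8.734 = 0.025 m²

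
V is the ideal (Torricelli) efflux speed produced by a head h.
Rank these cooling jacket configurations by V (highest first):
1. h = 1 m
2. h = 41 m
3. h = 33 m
Case 1: V = 4.429 m/s
Case 2: V = 28.36 m/s
Case 3: V = 25.45 m/s
Ranking (highest first): 2, 3, 1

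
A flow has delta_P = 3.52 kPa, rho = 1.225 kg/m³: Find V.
Formula: V = \sqrt{\frac{2 \Delta P}{\rho}}
V = √(2·(3.52·1000)/1.225) = 75.81 m/s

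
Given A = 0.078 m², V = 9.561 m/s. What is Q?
Formula: Q = A V
Q = 0.078·9.561·1000 = 745.8 L/s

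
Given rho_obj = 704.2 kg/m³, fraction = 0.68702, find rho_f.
Formula: f_{sub} = \frac{\rho_{obj}}{\rho_f}
Substituting knowns: 0.68702 = 704.2/rho_f
Solving for rho_f: rho_f = 704.2/0.68702 = 1025 kg/m³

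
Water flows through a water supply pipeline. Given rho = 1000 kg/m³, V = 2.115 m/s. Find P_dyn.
Formula: P_{dyn} = \frac{1}{2} \rho V^2
P_dyn = 0.5·1000·2.115²/1000 = 2.237 kPa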